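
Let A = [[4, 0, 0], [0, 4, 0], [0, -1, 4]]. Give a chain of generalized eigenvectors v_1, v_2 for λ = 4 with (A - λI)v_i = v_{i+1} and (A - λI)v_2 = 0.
We seek v_1 ∈ ker((A - 4I)^2) \ ker(A - 4I), then set v_{i+1} = (A - 4I) v_i.

One such chain is v_1 = [[0, 1, 1]]^T, v_2 = [[0, 0, -1]]^T. Check: (A - 4I) v_2 = [[0, 0, 0]]^T = 0.

v_1 = [[0, 1, 1]]^T, v_2 = [[0, 0, -1]]^T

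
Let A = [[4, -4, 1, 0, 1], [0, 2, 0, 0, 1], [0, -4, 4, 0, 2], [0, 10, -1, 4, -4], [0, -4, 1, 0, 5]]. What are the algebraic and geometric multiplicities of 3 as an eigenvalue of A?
algebraic multiplicity 1, geometric multiplicity 1

The characteristic polynomial is (x - 4)^4(x - 3), so the factor x - 3 appears with exponent 1: the algebraic multiplicity is 1.

rank(A - 3I) = 4, so the eigenspace has dimension 5 - 4 = 1: the geometric multiplicity is 1.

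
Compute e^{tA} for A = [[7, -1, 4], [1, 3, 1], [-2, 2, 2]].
e^{tA} = [[(3*t + 1)*e^{4*t}, t*(3*t - 1)*e^{4*t}, t*(3*t + 8)*e^{4*t}/2], [t*e^{4*t}, (t^2 - t + 1)*e^{4*t}, t*(t + 2)*e^{4*t}/2], [-2*t*e^{4*t}, 2*t*(1 - t)*e^{4*t}, (-t^2 - 2*t + 1)*e^{4*t}]]

A has Jordan form J = [[4, 1, 0], [0, 4, 1], [0, 0, 4]] with A = PJP^{-1}, so e^{tA} = P e^{tJ} P^{-1}.

For a Jordan block J_k(λ), e^{tJ_k(λ)} = e^{λt} · (I + tN + t^2 N^2/2! + ... + t^{k-1} N^{k-1}/(k-1)!) where N is the nilpotent superdiagonal part.

Assembling the blocks and conjugating back gives the entries of e^{tA} as shown above.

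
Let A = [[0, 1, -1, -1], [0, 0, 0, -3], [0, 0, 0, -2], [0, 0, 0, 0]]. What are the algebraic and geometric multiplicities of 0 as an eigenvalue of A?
The characteristic polynomial is x^4, so the factor x appears with exponent 4: the algebraic multiplicity is 4.

rank(A) = 2, so the eigenspace has dimension 4 - 2 = 2: the geometric multiplicity is 2.

Since 2 < 4, A is not diagonalizable.

algebraic multiplicity 4, geometric multiplicity 2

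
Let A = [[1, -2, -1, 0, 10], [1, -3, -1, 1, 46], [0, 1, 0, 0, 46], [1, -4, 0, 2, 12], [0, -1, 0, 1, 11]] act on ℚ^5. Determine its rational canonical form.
R = [[0, 0, 0, 0, -25], [1, 0, 0, 0, 35], [0, 1, 0, 0, 14], [0, 0, 1, 0, -34], [0, 0, 0, 1, 11]]

The invariant factors of A (the non-unit diagonal entries of the Smith normal form of xI - A over ℚ[x]) are (x - 5)^2(x - 1)^2(x + 1), each dividing the next. The characteristic polynomial is their product, (x - 5)^2(x - 1)^2(x + 1).

The rational canonical form is the block-diagonal matrix of companion matrices C(f_i):
R = [[0, 0, 0, 0, -25], [1, 0, 0, 0, 35], [0, 1, 0, 0, 14], [0, 0, 1, 0, -34], [0, 0, 0, 1, 11]].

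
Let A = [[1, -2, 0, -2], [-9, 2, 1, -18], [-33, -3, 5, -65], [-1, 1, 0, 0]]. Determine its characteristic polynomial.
χ_A(x) = (x - 3)^3(x + 1)

xI - A = [[x - 1, 2, 0, 2], [9, x - 2, -1, 18], [33, 3, x - 5, 65], [1, -1, 0, x]].

Expanding det(xI - A) along the first row:
det(xI - A) = + (x - 1)·det([[x - 2, -1, 18], [3, x - 5, 65], [-1, 0, x]]) - (2)·det([[9, -1, 18], [33, x - 5, 65], [1, 0, x]]) + (0)·det([[9, x - 2, 18], [33, 3, 65], [1, -1, x]]) - (2)·det([[9, x - 2, -1], [33, 3, x - 5], [1, -1, 0]]).

Evaluating gives χ_A(x) = x^4 - 8x^3 + 18x^2 - 27 = (x - 3)^3(x + 1).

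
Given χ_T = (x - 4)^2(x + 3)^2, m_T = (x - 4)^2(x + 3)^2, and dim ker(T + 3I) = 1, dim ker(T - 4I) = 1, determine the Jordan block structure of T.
λ = -3: algebraic multiplicity 2 (exponent in χ_T), largest block size 2 (exponent in m_T), 1 block (geometric multiplicity). This forces block sizes [2].
λ = 4: algebraic multiplicity 2 (exponent in χ_T), largest block size 2 (exponent in m_T), 1 block (geometric multiplicity). This forces block sizes [2].

Jordan blocks: (-3, 2), (4, 2)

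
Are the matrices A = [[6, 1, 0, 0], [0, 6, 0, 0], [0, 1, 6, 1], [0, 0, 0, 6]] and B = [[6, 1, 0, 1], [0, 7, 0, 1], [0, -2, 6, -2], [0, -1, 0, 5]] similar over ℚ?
No.

Both have characteristic polynomial (x - 6)^4 and minimal polynomial (x - 6)^2. But rank(A - 6I) = 2 for A while rank(B - 6I) = 1 for B, so the number of Jordan blocks at λ = 6 differs. A and B are not similar.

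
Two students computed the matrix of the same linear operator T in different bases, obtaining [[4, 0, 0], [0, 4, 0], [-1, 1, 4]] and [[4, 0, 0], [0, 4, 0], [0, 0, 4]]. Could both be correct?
Both have characteristic polynomial (x - 4)^3, but the minimal polynomial of A is (x - 4)^2 while the minimal polynomial of B is x - 4. The minimal polynomial is a similarity invariant, so A and B are not similar.

No.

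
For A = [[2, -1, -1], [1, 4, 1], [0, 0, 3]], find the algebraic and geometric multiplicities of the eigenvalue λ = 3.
algebraic multiplicity 3, geometric multiplicity 2

The characteristic polynomial is (x - 3)^3, so the factor x - 3 appears with exponent 3: the algebraic multiplicity is 3.

rank(A - 3I) = 1, so the eigenspace has dimension 3 - 1 = 2: the geometric multiplicity is 2.

Since 2 < 3, A is not diagonalizable.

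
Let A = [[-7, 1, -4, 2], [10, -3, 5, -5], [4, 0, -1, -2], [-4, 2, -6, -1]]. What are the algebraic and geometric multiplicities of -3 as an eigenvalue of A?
The characteristic polynomial is (x + 3)^4, so the factor x + 3 appears with exponent 4: the algebraic multiplicity is 4.

rank(A + 3I) = 2, so the eigenspace has dimension 4 - 2 = 2: the geometric multiplicity is 2.

Since 2 < 4, A is not diagonalizable.

algebraic multiplicity 4, geometric multiplicity 2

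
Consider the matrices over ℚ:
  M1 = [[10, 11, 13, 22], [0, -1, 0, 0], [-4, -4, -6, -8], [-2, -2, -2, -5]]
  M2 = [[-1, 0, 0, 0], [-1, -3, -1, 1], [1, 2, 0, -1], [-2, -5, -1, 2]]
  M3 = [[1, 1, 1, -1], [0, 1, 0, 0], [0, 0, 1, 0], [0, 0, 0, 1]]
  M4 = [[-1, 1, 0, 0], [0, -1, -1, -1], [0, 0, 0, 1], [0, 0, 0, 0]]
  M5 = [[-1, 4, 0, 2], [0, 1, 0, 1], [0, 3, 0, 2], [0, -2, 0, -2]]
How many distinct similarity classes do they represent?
3 classes: {M1, M2, M5}, {M3}, {M4}

Characteristic polynomials: χ_{M1} = x^2(x + 1)^2, χ_{M2} = x^2(x + 1)^2, χ_{M3} = (x - 1)^4, χ_{M4} = x^2(x + 1)^2, χ_{M5} = x^2(x + 1)^2.

{M1, M2, M5}: invariant factors x + 1, x^2(x + 1).

{M3}: invariant factors x - 1, x - 1, (x - 1)^2.

{M4}: invariant factors x^2(x + 1)^2.

Matrices are similar if and only if their invariant-factor lists agree; the partition into similarity classes is {M1, M2, M5}, {M3}, {M4}.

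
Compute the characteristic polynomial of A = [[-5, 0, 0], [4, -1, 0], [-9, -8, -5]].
xI - A = [[x + 5, 0, 0], [-4, x + 1, 0], [9, 8, x + 5]].

Expanding det(xI - A) along the first row:
det(xI - A) = + (x + 5)·det([[x + 1, 0], [8, x + 5]]) - (0)·det([[-4, 0], [9, x + 5]]) + (0)·det([[-4, x + 1], [9, 8]]).

Evaluating gives χ_A(x) = x^3 + 11x^2 + 35x + 25 = (x + 1)(x + 5)^2.

χ_A(x) = (x + 1)(x + 5)^2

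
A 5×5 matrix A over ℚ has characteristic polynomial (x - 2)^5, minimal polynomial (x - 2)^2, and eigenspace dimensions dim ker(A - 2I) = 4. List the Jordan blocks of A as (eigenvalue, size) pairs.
λ = 2: algebraic multiplicity 5 (exponent in χ_A), largest block size 2 (exponent in m_A), 4 blocks (geometric multiplicity). These force block sizes [2, 1, 1, 1].

Jordan blocks: (2, 2), (2, 1), (2, 1), (2, 1)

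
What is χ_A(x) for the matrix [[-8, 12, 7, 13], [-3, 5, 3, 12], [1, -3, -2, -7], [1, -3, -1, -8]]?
χ_A(x) = (x + 1)(x + 4)^3

xI - A = [[x + 8, -12, -7, -13], [3, x - 5, -3, -12], [-1, 3, x + 2, 7], [-1, 3, 1, x + 8]].

Expanding det(xI - A) along the first row:
det(xI - A) = + (x + 8)·det([[x - 5, -3, -12], [3, x + 2, 7], [3, 1, x + 8]]) - (-12)·det([[3, -3, -12], [-1, x + 2, 7], [-1, 1, x + 8]]) + (-7)·det([[3, x - 5, -12], [-1, 3, 7], [-1, 3, x + 8]]) - (-13)·det([[3, x - 5, -3], [-1, 3, x + 2], [-1, 3, 1]]).

Evaluating gives χ_A(x) = x^4 + 13x^3 + 60x^2 + 112x + 64 = (x + 1)(x + 4)^3.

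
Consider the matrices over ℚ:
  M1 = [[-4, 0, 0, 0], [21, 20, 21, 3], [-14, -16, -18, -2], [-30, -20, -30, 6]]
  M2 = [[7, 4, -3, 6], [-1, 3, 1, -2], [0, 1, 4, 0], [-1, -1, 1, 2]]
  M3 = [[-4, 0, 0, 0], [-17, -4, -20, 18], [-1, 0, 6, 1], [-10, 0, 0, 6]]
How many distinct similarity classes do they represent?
3 classes: {M1}, {M2}, {M3}

Characteristic polynomials: χ_{M1} = (x - 6)^2(x + 4)^2, χ_{M2} = (x - 4)^4, χ_{M3} = (x - 6)^2(x + 4)^2.

{M1}: invariant factors x + 4, (x - 6)^2(x + 4).

{M2}: invariant factors x - 4, (x - 4)^3.

{M3}: invariant factors (x - 6)^2(x + 4)^2.

Matrices are similar if and only if their invariant-factor lists agree; the partition into similarity classes is {M1}, {M2}, {M3}.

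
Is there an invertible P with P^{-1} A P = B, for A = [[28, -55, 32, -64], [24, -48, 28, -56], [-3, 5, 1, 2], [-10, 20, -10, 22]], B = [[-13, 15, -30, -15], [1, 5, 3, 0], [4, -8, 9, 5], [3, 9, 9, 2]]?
Two matrices over a field are similar if and only if they have the same invariant factors.

Both A and B have characteristic polynomial (x - 2)^3(x + 3) and minimal polynomial (x - 2)^2(x + 3). Computing further, both have invariant factors x - 2, (x - 2)^2(x + 3). Hence A and B are similar.

Yes.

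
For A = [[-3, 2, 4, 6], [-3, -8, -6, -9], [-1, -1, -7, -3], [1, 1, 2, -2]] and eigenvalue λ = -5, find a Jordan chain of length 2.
v_1 = [[0, 3, -1, 0]]^T, v_2 = [[2, -3, -1, 1]]^T

We seek v_1 ∈ ker((A + 5I)^2) \ ker(A + 5I), then set v_{i+1} = (A + 5I) v_i.

One such chain is v_1 = [[0, 3, -1, 0]]^T, v_2 = [[2, -3, -1, 1]]^T. Check: (A + 5I) v_2 = [[0, 0, 0, 0]]^T = 0.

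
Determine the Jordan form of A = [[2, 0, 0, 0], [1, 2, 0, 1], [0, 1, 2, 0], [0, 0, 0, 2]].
The characteristic polynomial is det(xI - A) = (x - 2)^4, so the eigenvalues are 2 (algebraic multiplicity 4).

For λ = 2: rank(A - 2I) = 2, rank((A - 2I)^2) = 1, rank((A - 2I)^3) = 0. The eigenspace has dimension 4 - 2 = 2, so there are 2 Jordan blocks; the rank sequence gives block sizes [3, 1].

Assembling the blocks gives the Jordan form J above.

J = [[2, 1, 0, 0], [0, 2, 1, 0], [0, 0, 2, 0], [0, 0, 0, 2]]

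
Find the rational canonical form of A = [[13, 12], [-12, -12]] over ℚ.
R = [[0, 12], [1, 1]]

The invariant factors of A (the non-unit diagonal entries of the Smith normal form of xI - A over ℚ[x]) are (x - 4)(x + 3), each dividing the next. The characteristic polynomial is their product, (x - 4)(x + 3).

The rational canonical form is the block-diagonal matrix of companion matrices C(f_i):
R = [[0, 12], [1, 1]].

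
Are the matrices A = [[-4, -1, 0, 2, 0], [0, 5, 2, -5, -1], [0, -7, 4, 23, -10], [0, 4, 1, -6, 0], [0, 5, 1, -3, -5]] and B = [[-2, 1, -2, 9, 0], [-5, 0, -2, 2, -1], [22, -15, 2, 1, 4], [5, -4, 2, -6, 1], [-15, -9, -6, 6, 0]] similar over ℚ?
No.

Both have characteristic polynomial (x - 3)^2(x + 4)^3, but the minimal polynomial of A is (x - 3)^2(x + 4)^3 while the minimal polynomial of B is (x - 3)^2(x + 4)^2. The minimal polynomial is a similarity invariant, so A and B are not similar.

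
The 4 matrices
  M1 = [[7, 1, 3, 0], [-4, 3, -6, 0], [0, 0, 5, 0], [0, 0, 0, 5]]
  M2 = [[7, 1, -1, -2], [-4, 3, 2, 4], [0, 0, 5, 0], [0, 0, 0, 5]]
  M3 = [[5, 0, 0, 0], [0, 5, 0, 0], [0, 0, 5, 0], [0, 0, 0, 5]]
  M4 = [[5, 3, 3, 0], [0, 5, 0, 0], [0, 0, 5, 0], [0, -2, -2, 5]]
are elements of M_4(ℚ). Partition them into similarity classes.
2 classes: {M1, M2, M4}, {M3}

Characteristic polynomials: χ_{M1} = (x - 5)^4, χ_{M2} = (x - 5)^4, χ_{M3} = (x - 5)^4, χ_{M4} = (x - 5)^4.

{M1, M2, M4}: invariant factors x - 5, x - 5, (x - 5)^2.

{M3}: invariant factors x - 5, x - 5, x - 5, x - 5.

Matrices are similar if and only if their invariant-factor lists agree; the partition into similarity classes is {M1, M2, M4}, {M3}.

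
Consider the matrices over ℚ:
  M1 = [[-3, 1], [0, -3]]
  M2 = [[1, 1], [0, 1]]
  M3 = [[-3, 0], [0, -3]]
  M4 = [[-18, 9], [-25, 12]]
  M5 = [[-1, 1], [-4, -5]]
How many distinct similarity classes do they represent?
3 classes: {M1, M4, M5}, {M2}, {M3}

Characteristic polynomials: χ_{M1} = (x + 3)^2, χ_{M2} = (x - 1)^2, χ_{M3} = (x + 3)^2, χ_{M4} = (x + 3)^2, χ_{M5} = (x + 3)^2.

{M1, M4, M5}: invariant factors (x + 3)^2.

{M2}: invariant factors (x - 1)^2.

{M3}: invariant factors x + 3, x + 3.

Matrices are similar if and only if their invariant-factor lists agree; the partition into similarity classes is {M1, M4, M5}, {M2}, {M3}.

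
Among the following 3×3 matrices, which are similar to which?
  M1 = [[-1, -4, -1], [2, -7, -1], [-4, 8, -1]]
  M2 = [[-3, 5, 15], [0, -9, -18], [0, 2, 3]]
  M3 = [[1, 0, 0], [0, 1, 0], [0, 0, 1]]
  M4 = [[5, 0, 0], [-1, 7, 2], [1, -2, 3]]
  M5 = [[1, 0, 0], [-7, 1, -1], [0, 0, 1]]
Characteristic polynomials: χ_{M1} = (x + 3)^3, χ_{M2} = (x + 3)^3, χ_{M3} = (x - 1)^3, χ_{M4} = (x - 5)^3, χ_{M5} = (x - 1)^3.

{M1, M2}: invariant factors x + 3, (x + 3)^2.

{M3}: invariant factors x - 1, x - 1, x - 1.

{M4}: invariant factors x - 5, (x - 5)^2.

{M5}: invariant factors x - 1, (x - 1)^2.

Matrices are similar if and only if their invariant-factor lists agree; the partition into similarity classes is {M1, M2}, {M3}, {M4}, {M5}.

4 classes: {M1, M2}, {M3}, {M4}, {M5}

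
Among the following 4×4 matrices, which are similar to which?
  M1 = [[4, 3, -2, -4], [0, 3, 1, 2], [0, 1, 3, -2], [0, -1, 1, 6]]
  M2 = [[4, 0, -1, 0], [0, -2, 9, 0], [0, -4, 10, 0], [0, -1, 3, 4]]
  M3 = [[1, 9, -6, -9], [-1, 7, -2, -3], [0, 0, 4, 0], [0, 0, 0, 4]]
2 classes: {M1, M2}, {M3}

Characteristic polynomials: χ_{M1} = (x - 4)^4, χ_{M2} = (x - 4)^4, χ_{M3} = (x - 4)^4.

{M1, M2}: invariant factors x - 4, (x - 4)^3.

{M3}: invariant factors x - 4, x - 4, (x - 4)^2.

Matrices are similar if and only if their invariant-factor lists agree; the partition into similarity classes is {M1, M2}, {M3}.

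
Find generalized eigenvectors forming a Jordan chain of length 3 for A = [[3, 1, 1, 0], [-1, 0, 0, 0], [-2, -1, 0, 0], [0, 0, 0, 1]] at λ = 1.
v_1 = [[-2, 2, 3, 0]]^T, v_2 = [[1, 0, -1, 0]]^T, v_3 = [[1, -1, -1, 0]]^T

We seek v_1 ∈ ker((A - I)^3) \ ker((A - I)^2), then set v_{i+1} = (A - I) v_i.

One such chain is v_1 = [[-2, 2, 3, 0]]^T, v_2 = [[1, 0, -1, 0]]^T, v_3 = [[1, -1, -1, 0]]^T. Check: (A - I) v_3 = [[0, 0, 0, 0]]^T = 0.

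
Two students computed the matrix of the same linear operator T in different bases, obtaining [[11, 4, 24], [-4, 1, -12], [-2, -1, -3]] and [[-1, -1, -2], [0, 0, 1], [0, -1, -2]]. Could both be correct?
trace(A) = 9 but trace(B) = -3. The trace is a similarity invariant, so A and B are not similar.

No.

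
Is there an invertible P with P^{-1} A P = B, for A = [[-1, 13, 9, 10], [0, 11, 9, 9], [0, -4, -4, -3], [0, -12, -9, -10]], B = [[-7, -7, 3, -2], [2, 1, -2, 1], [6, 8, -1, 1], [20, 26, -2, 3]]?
Yes.

Two matrices over a field are similar if and only if they have the same invariant factors.

Both A and B have characteristic polynomial (x + 1)^4 and minimal polynomial (x + 1)^2. Computing further, both have invariant factors (x + 1)^2, (x + 1)^2. Hence A and B are similar.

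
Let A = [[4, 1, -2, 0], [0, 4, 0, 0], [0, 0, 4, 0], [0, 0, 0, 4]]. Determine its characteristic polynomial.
xI - A = [[x - 4, -1, 2, 0], [0, x - 4, 0, 0], [0, 0, x - 4, 0], [0, 0, 0, x - 4]].

Expanding det(xI - A) along the first row:
det(xI - A) = + (x - 4)·det([[x - 4, 0, 0], [0, x - 4, 0], [0, 0, x - 4]]) - (-1)·det([[0, 0, 0], [0, x - 4, 0], [0, 0, x - 4]]) + (2)·det([[0, x - 4, 0], [0, 0, 0], [0, 0, x - 4]]) - (0)·det([[0, x - 4, 0], [0, 0, x - 4], [0, 0, 0]]).

Evaluating gives χ_A(x) = x^4 - 16x^3 + 96x^2 - 256x + 256 = (x - 4)^4.

χ_A(x) = (x - 4)^4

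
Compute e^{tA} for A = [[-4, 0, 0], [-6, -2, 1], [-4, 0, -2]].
A has Jordan form J = [[-4, 0, 0], [0, -2, 1], [0, 0, -2]] with A = PJP^{-1}, so e^{tA} = P e^{tJ} P^{-1}.

For a Jordan block J_k(λ), e^{tJ_k(λ)} = e^{λt} · (I + tN + t^2 N^2/2! + ... + t^{k-1} N^{k-1}/(k-1)!) where N is the nilpotent superdiagonal part.

Assembling the blocks and conjugating back gives the entries of e^{tA} as shown above.

e^{tA} = [[e^{-4*t}, 0, 0], [2*(-(t + 1)*e^{2*t} + 1)*e^{-4*t}, e^{-2*t}, t*e^{-2*t}], [2*(1 - e^{2*t})*e^{-4*t}, 0, e^{-2*t}]]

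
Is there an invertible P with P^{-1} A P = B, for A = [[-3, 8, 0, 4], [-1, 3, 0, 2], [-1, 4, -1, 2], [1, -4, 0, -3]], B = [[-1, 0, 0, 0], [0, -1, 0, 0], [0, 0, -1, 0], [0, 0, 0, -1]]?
Both have characteristic polynomial (x + 1)^4, but the minimal polynomial of A is (x + 1)^2 while the minimal polynomial of B is x + 1. The minimal polynomial is a similarity invariant, so A and B are not similar.

No.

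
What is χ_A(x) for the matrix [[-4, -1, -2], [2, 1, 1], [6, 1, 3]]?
χ_A(x) = x^3

xI - A = [[x + 4, 1, 2], [-2, x - 1, -1], [-6, -1, x - 3]].

Expanding det(xI - A) along the first row:
det(xI - A) = + (x + 4)·det([[x - 1, -1], [-1, x - 3]]) - (1)·det([[-2, -1], [-6, x - 3]]) + (2)·det([[-2, x - 1], [-6, -1]]).

Evaluating gives χ_A(x) = x^3.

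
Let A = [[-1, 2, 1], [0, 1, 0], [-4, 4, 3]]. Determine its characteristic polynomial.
xI - A = [[x + 1, -2, -1], [0, x - 1, 0], [4, -4, x - 3]].

Expanding det(xI - A) along the first row:
det(xI - A) = + (x + 1)·det([[x - 1, 0], [-4, x - 3]]) - (-2)·det([[0, 0], [4, x - 3]]) + (-1)·det([[0, x - 1], [4, -4]]).

Evaluating gives χ_A(x) = x^3 - 3x^2 + 3x - 1 = (x - 1)^3.

χ_A(x) = (x - 1)^3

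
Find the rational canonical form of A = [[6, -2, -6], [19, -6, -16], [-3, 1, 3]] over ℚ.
The invariant factors of A (the non-unit diagonal entries of the Smith normal form of xI - A over ℚ[x]) are x^2(x - 3), each dividing the next. The characteristic polynomial is their product, x^2(x - 3).

The rational canonical form is the block-diagonal matrix of companion matrices C(f_i):
R = [[0, 0, 0], [1, 0, 0], [0, 1, 3]].

R = [[0, 0, 0], [1, 0, 0], [0, 1, 3]]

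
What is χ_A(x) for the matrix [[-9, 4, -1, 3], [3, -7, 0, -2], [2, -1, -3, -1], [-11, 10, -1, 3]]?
xI - A = [[x + 9, -4, 1, -3], [-3, x + 7, 0, 2], [-2, 1, x + 3, 1], [11, -10, 1, x - 3]].

Expanding det(xI - A) along the first row:
det(xI - A) = + (x + 9)·det([[x + 7, 0, 2], [1, x + 3, 1], [-10, 1, x - 3]]) - (-4)·det([[-3, 0, 2], [-2, x + 3, 1], [11, 1, x - 3]]) + (1)·det([[-3, x + 7, 2], [-2, 1, 1], [11, -10, x - 3]]) - (-3)·det([[-3, x + 7, 0], [-2, 1, x + 3], [11, -10, 1]]).

Evaluating gives χ_A(x) = x^4 + 16x^3 + 96x^2 + 256x + 256 = (x + 4)^4.

χ_A(x) = (x + 4)^4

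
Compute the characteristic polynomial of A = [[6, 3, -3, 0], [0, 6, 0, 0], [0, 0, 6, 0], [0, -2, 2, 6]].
xI - A = [[x - 6, -3, 3, 0], [0, x - 6, 0, 0], [0, 0, x - 6, 0], [0, 2, -2, x - 6]].

Expanding det(xI - A) along the first row:
det(xI - A) = + (x - 6)·det([[x - 6, 0, 0], [0, x - 6, 0], [2, -2, x - 6]]) - (-3)·det([[0, 0, 0], [0, x - 6, 0], [0, -2, x - 6]]) + (3)·det([[0, x - 6, 0], [0, 0, 0], [0, 2, x - 6]]) - (0)·det([[0, x - 6, 0], [0, 0, x - 6], [0, 2, -2]]).

Evaluating gives χ_A(x) = x^4 - 24x^3 + 216x^2 - 864x + 1296 = (x - 6)^4.

χ_A(x) = (x - 6)^4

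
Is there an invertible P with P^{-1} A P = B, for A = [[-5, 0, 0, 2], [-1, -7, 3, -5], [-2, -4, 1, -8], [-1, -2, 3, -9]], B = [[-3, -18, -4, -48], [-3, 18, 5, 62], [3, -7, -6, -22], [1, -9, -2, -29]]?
Yes.

Two matrices over a field are similar if and only if they have the same invariant factors.

Both A and B have characteristic polynomial (x + 5)^4 and minimal polynomial (x + 5)^3. Computing further, both have invariant factors x + 5, (x + 5)^3. Hence A and B are similar.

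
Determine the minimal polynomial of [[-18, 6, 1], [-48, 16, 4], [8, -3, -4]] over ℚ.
m_A(x) = (x + 2)^3

The characteristic polynomial factors as (x + 2)^3. The minimal polynomial is ∏(x - λ)^{k_λ} where k_λ is the size of the largest Jordan block at λ.

For λ = -2: rank(A + 2I) = 2, and the largest Jordan block has size 3 (the smallest k with rank((A + 2I)^k) = rank((A + 2I)^(k+1))).

So m_A(x) = (x + 2)^3.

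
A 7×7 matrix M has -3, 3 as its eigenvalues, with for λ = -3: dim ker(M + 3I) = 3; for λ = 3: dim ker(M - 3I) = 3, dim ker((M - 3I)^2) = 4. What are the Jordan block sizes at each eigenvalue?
Jordan blocks: (-3, 1), (-3, 1), (-3, 1), (3, 2), (3, 1), (3, 1)

λ = -3: successive nullity increments [3] count blocks of size ≥ k; block sizes are [1, 1, 1].
λ = 3: successive nullity increments [3, 1] count blocks of size ≥ k; block sizes are [2, 1, 1].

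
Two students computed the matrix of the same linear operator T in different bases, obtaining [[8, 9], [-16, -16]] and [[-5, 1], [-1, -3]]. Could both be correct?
Yes.

Two matrices over a field are similar if and only if they have the same invariant factors.

Both A and B have characteristic polynomial (x + 4)^2 and minimal polynomial (x + 4)^2. Computing further, both have invariant factors (x + 4)^2. Hence A and B are similar.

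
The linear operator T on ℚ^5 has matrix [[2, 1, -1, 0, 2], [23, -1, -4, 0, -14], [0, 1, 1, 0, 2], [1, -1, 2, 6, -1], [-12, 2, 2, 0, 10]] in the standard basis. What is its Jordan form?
J = [[2, 1, 0, 0, 0], [0, 2, 1, 0, 0], [0, 0, 2, 0, 0], [0, 0, 0, 6, 1], [0, 0, 0, 0, 6]]

The characteristic polynomial is det(xI - A) = (x - 6)^2(x - 2)^3, so the eigenvalues are 2 (algebraic multiplicity 3), 6 (algebraic multiplicity 2).

For λ = 2: rank(A - 2I) = 4, rank((A - 2I)^2) = 3, rank((A - 2I)^3) = 2. The eigenspace has dimension 5 - 4 = 1, so there is 1 Jordan block; the rank sequence gives block sizes [3].

For λ = 6: rank(A - 6I) = 4, rank((A - 6I)^2) = 3. The eigenspace has dimension 5 - 4 = 1, so there is 1 Jordan block; the rank sequence gives block sizes [2].

Assembling the blocks gives the Jordan form J above.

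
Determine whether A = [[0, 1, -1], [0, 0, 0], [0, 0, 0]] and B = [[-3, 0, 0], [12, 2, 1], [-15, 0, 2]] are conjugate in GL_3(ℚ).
trace(A) = 0 but trace(B) = 1. The trace is a similarity invariant, so A and B are not similar.

No.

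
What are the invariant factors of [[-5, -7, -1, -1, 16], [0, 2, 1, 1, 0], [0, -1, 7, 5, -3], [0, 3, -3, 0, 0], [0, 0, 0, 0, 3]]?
x - 3, (x - 3)^3(x + 5)

The Jordan structure of A has elementary divisors (x + 5), (x - 3)^3, (x - 3). Arranging the block sizes at each eigenvalue in decreasing order and taking row products gives the invariant factors.

Invariant factors (smallest first, each dividing the next): x - 3, (x - 3)^3(x + 5).

Check: the last factor (x - 3)^3(x + 5) is the minimal polynomial, and the product (x - 3)^4(x + 5) is the characteristic polynomial.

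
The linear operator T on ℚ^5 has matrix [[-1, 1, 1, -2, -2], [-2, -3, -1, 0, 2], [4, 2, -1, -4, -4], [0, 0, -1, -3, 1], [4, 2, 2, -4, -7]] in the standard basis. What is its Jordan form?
The characteristic polynomial is det(xI - A) = (x + 3)^5, so the eigenvalues are -3 (algebraic multiplicity 5).

For λ = -3: rank(A + 3I) = 3, rank((A + 3I)^2) = 1, rank((A + 3I)^3) = 0. The eigenspace has dimension 5 - 3 = 2, so there are 2 Jordan blocks; the rank sequence gives block sizes [3, 2].

Assembling the blocks gives the Jordan form J above.

J = [[-3, 1, 0, 0, 0], [0, -3, 1, 0, 0], [0, 0, -3, 0, 0], [0, 0, 0, -3, 1], [0, 0, 0, 0, -3]]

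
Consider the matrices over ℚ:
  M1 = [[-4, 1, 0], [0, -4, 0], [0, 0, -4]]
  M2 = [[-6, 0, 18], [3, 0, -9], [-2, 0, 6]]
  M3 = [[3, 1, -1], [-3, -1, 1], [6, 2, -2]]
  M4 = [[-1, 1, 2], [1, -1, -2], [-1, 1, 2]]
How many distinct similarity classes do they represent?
2 classes: {M1}, {M2, M3, M4}

Characteristic polynomials: χ_{M1} = (x + 4)^3, χ_{M2} = x^3, χ_{M3} = x^3, χ_{M4} = x^3.

{M1}: invariant factors x + 4, (x + 4)^2.

{M2, M3, M4}: invariant factors x, x^2.

Matrices are similar if and only if their invariant-factor lists agree; the partition into similarity classes is {M1}, {M2, M3, M4}.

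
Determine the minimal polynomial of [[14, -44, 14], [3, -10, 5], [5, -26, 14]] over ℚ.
m_A(x) = (x - 6)^3

The characteristic polynomial factors as (x - 6)^3. The minimal polynomial is ∏(x - λ)^{k_λ} where k_λ is the size of the largest Jordan block at λ.

For λ = 6: rank(A - 6I) = 2, and the largest Jordan block has size 3 (the smallest k with rank((A - 6I)^k) = rank((A - 6I)^(k+1))).

So m_A(x) = (x - 6)^3.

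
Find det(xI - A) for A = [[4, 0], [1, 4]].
xI - A = [[x - 4, 0], [-1, x - 4]].

Expanding det(xI - A) along the first row:
det(xI - A) = + (x - 4)·det([[x - 4]]) - (0)·det([[-1]]).

Evaluating gives χ_A(x) = x^2 - 8x + 16 = (x - 4)^2.

χ_A(x) = (x - 4)^2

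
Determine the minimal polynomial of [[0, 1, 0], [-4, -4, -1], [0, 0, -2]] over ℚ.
The characteristic polynomial factors as (x + 2)^3. The minimal polynomial is ∏(x - λ)^{k_λ} where k_λ is the size of the largest Jordan block at λ.

For λ = -2: rank(A + 2I) = 2, and the largest Jordan block has size 3 (the smallest k with rank((A + 2I)^k) = rank((A + 2I)^(k+1))).

So m_A(x) = (x + 2)^3.

m_A(x) = (x + 2)^3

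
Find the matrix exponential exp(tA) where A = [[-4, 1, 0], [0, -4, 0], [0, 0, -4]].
A has Jordan form J = [[-4, 1, 0], [0, -4, 0], [0, 0, -4]] with A = PJP^{-1}, so e^{tA} = P e^{tJ} P^{-1}.

For a Jordan block J_k(λ), e^{tJ_k(λ)} = e^{λt} · (I + tN + t^2 N^2/2! + ... + t^{k-1} N^{k-1}/(k-1)!) where N is the nilpotent superdiagonal part.

Assembling the blocks and conjugating back gives the entries of e^{tA} as shown above.

e^{tA} = [[e^{-4*t}, t*e^{-4*t}, 0], [0, e^{-4*t}, 0], [0, 0, e^{-4*t}]]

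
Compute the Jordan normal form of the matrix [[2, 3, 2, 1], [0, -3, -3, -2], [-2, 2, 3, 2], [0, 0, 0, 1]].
J = [[0, 0, 0, 0], [0, 1, 1, 0], [0, 0, 1, 0], [0, 0, 0, 1]]

The characteristic polynomial is det(xI - A) = x(x - 1)^3, so the eigenvalues are 0 (algebraic multiplicity 1), 1 (algebraic multiplicity 3).

For λ = 0: algebraic multiplicity 1 gives one 1×1 block.

For λ = 1: rank(A - I) = 2, rank((A - I)^2) = 1. The eigenspace has dimension 4 - 2 = 2, so there are 2 Jordan blocks; the rank sequence gives block sizes [2, 1].

Assembling the blocks gives the Jordan form J above.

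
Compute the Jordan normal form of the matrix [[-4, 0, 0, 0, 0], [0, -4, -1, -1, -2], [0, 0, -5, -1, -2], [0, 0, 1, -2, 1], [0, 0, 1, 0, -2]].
J = [[-4, 0, 0, 0, 0], [0, -4, 0, 0, 0], [0, 0, -3, 1, 0], [0, 0, 0, -3, 1], [0, 0, 0, 0, -3]]

The characteristic polynomial is det(xI - A) = (x + 3)^3(x + 4)^2, so the eigenvalues are -4 (algebraic multiplicity 2), -3 (algebraic multiplicity 3).

For λ = -4: rank(A + 4I) = 3. The eigenspace has dimension 5 - 3 = 2, so there are 2 Jordan blocks; the rank sequence gives block sizes [1, 1].

For λ = -3: rank(A + 3I) = 4, rank((A + 3I)^2) = 3, rank((A + 3I)^3) = 2. The eigenspace has dimension 5 - 4 = 1, so there is 1 Jordan block; the rank sequence gives block sizes [3].

Assembling the blocks gives the Jordan form J above.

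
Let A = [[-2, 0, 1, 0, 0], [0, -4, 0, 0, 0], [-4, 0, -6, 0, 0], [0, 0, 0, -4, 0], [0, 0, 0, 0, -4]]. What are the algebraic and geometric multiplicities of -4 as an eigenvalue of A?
The characteristic polynomial is (x + 4)^5, so the factor x + 4 appears with exponent 5: the algebraic multiplicity is 5.

rank(A + 4I) = 1, so the eigenspace has dimension 5 - 1 = 4: the geometric multiplicity is 4.

Since 4 < 5, A is not diagonalizable.

algebraic multiplicity 5, geometric multiplicity 4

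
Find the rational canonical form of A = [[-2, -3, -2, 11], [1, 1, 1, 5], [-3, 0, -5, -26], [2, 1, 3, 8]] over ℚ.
R = [[0, 0, 0, 6], [1, 0, 0, 3], [0, 1, 0, -3], [0, 0, 1, 2]]

The invariant factors of A (the non-unit diagonal entries of the Smith normal form of xI - A over ℚ[x]) are (x - 2)(x^3 + 3x + 3), each dividing the next. The characteristic polynomial is their product, (x - 2)(x^3 + 3x + 3).

The rational canonical form is the block-diagonal matrix of companion matrices C(f_i):
R = [[0, 0, 0, 6], [1, 0, 0, 3], [0, 1, 0, -3], [0, 0, 1, 2]].

Note the characteristic polynomial does not split into linear factors over ℚ, so A has no Jordan form over ℚ; the rational canonical form exists over any field.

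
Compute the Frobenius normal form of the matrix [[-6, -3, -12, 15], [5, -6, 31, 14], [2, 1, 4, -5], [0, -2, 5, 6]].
The invariant factors of A (the non-unit diagonal entries of the Smith normal form of xI - A over ℚ[x]) are x^2(x + 1)^2, each dividing the next. The characteristic polynomial is their product, x^2(x + 1)^2.

The rational canonical form is the block-diagonal matrix of companion matrices C(f_i):
R = [[0, 0, 0, 0], [1, 0, 0, 0], [0, 1, 0, -1], [0, 0, 1, -2]].

R = [[0, 0, 0, 0], [1, 0, 0, 0], [0, 1, 0, -1], [0, 0, 1, -2]]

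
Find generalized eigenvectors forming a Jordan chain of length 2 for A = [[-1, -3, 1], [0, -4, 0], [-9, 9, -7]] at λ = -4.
We seek v_1 ∈ ker((A + 4I)^2) \ ker(A + 4I), then set v_{i+1} = (A + 4I) v_i.

One such chain is v_1 = [[-2, -1, 2]]^T, v_2 = [[-1, 0, 3]]^T. Check: (A + 4I) v_2 = [[0, 0, 0]]^T = 0.

v_1 = [[-2, -1, 2]]^T, v_2 = [[-1, 0, 3]]^T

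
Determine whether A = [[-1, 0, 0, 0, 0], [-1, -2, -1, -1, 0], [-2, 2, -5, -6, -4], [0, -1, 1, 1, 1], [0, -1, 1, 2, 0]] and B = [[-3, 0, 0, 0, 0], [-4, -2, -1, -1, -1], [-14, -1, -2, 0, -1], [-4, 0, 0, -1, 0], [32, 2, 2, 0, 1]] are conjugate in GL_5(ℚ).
Two matrices over a field are similar if and only if they have the same invariant factors.

Both A and B have characteristic polynomial (x + 1)^4(x + 3) and minimal polynomial (x + 1)^3(x + 3). Computing further, both have invariant factors x + 1, (x + 1)^3(x + 3). Hence A and B are similar.

Yes.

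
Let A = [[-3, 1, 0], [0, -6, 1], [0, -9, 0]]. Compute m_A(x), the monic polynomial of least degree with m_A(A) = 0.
m_A(x) = (x + 3)^3

The characteristic polynomial factors as (x + 3)^3. The minimal polynomial is ∏(x - λ)^{k_λ} where k_λ is the size of the largest Jordan block at λ.

For λ = -3: rank(A + 3I) = 2, and the largest Jordan block has size 3 (the smallest k with rank((A + 3I)^k) = rank((A + 3I)^(k+1))).

So m_A(x) = (x + 3)^3.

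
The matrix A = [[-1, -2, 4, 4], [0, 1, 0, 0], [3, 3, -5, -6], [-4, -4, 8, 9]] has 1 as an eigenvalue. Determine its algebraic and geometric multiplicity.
The characteristic polynomial is (x - 1)^4, so the factor x - 1 appears with exponent 4: the algebraic multiplicity is 4.

rank(A - I) = 1, so the eigenspace has dimension 4 - 1 = 3: the geometric multiplicity is 3.

Since 3 < 4, A is not diagonalizable.

algebraic multiplicity 4, geometric multiplicity 3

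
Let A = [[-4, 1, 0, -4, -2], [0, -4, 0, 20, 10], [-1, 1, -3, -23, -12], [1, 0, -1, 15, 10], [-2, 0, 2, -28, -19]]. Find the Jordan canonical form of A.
J = [[-4, 1, 0, 0, 0], [0, -4, 0, 0, 0], [0, 0, -4, 1, 0], [0, 0, 0, -4, 0], [0, 0, 0, 0, 1]]

The characteristic polynomial is det(xI - A) = (x - 1)(x + 4)^4, so the eigenvalues are -4 (algebraic multiplicity 4), 1 (algebraic multiplicity 1).

For λ = -4: rank(A + 4I) = 3, rank((A + 4I)^2) = 1. The eigenspace has dimension 5 - 3 = 2, so there are 2 Jordan blocks; the rank sequence gives block sizes [2, 2].

For λ = 1: algebraic multiplicity 1 gives one 1×1 block.

Assembling the blocks gives the Jordan form J above.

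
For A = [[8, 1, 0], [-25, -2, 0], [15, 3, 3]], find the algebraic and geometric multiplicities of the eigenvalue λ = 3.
algebraic multiplicity 3, geometric multiplicity 2

The characteristic polynomial is (x - 3)^3, so the factor x - 3 appears with exponent 3: the algebraic multiplicity is 3.

rank(A - 3I) = 1, so the eigenspace has dimension 3 - 1 = 2: the geometric multiplicity is 2.

Since 2 < 3, A is not diagonalizable.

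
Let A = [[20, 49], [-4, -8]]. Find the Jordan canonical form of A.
The characteristic polynomial is det(xI - A) = (x - 6)^2, so the eigenvalues are 6 (algebraic multiplicity 2).

For λ = 6: rank(A - 6I) = 1, rank((A - 6I)^2) = 0. The eigenspace has dimension 2 - 1 = 1, so there is 1 Jordan block; the rank sequence gives block sizes [2].

Assembling the blocks gives the Jordan form J above.

J = [[6, 1], [0, 6]]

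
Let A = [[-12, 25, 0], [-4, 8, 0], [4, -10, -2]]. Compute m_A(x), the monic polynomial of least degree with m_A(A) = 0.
The characteristic polynomial factors as (x + 2)^3. The minimal polynomial is ∏(x - λ)^{k_λ} where k_λ is the size of the largest Jordan block at λ.

For λ = -2: rank(A + 2I) = 1, and the largest Jordan block has size 2 (the smallest k with rank((A + 2I)^k) = rank((A + 2I)^(k+1))).

So m_A(x) = (x + 2)^2.

m_A(x) = (x + 2)^2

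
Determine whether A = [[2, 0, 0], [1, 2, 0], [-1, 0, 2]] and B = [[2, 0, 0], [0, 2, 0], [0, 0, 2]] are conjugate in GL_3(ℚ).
Both have characteristic polynomial (x - 2)^3, but the minimal polynomial of A is (x - 2)^2 while the minimal polynomial of B is x - 2. The minimal polynomial is a similarity invariant, so A and B are not similar.

No.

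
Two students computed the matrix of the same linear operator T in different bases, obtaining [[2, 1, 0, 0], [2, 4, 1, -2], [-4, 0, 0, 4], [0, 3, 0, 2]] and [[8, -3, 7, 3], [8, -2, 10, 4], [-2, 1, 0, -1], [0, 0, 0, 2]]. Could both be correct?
Two matrices over a field are similar if and only if they have the same invariant factors.

Both A and B have characteristic polynomial (x - 2)^4 and minimal polynomial (x - 2)^3. Computing further, both have invariant factors x - 2, (x - 2)^3. Hence A and B are similar.

Yes.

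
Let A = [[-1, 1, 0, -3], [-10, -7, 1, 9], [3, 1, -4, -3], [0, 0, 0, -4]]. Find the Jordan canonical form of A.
J = [[-4, 1, 0, 0], [0, -4, 1, 0], [0, 0, -4, 0], [0, 0, 0, -4]]

The characteristic polynomial is det(xI - A) = (x + 4)^4, so the eigenvalues are -4 (algebraic multiplicity 4).

For λ = -4: rank(A + 4I) = 2, rank((A + 4I)^2) = 1, rank((A + 4I)^3) = 0. The eigenspace has dimension 4 - 2 = 2, so there are 2 Jordan blocks; the rank sequence gives block sizes [3, 1].

Assembling the blocks gives the Jordan form J above.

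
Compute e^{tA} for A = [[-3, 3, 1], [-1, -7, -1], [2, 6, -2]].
e^{tA} = [[(t + 1)*e^{-4*t}, 3*t*e^{-4*t}, t*e^{-4*t}], [-t*e^{-4*t}, (1 - 3*t)*e^{-4*t}, -t*e^{-4*t}], [2*t*e^{-4*t}, 6*t*e^{-4*t}, (2*t + 1)*e^{-4*t}]]

A has Jordan form J = [[-4, 1, 0], [0, -4, 0], [0, 0, -4]] with A = PJP^{-1}, so e^{tA} = P e^{tJ} P^{-1}.

For a Jordan block J_k(λ), e^{tJ_k(λ)} = e^{λt} · (I + tN + t^2 N^2/2! + ... + t^{k-1} N^{k-1}/(k-1)!) where N is the nilpotent superdiagonal part.

Assembling the blocks and conjugating back gives the entries of e^{tA} as shown above.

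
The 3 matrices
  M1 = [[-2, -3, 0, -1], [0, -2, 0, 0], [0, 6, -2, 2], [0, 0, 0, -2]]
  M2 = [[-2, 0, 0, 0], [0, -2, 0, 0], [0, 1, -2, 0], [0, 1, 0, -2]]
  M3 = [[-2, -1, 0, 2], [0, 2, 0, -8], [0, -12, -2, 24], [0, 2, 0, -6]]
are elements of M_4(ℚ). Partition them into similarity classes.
Characteristic polynomials: χ_{M1} = (x + 2)^4, χ_{M2} = (x + 2)^4, χ_{M3} = (x + 2)^4.

{M1, M2, M3}: invariant factors x + 2, x + 2, (x + 2)^2.

Matrices are similar if and only if their invariant-factor lists agree; the partition into similarity classes is {M1, M2, M3}.

1 class: {M1, M2, M3}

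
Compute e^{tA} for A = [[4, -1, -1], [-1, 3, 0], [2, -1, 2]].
e^{tA} = [[(t + 1)*e^{3*t}, -t*e^{3*t}, -t*e^{3*t}], [t*(-t - 2)*e^{3*t}/2, (t^2 + 2)*e^{3*t}/2, t^2*e^{3*t}/2], [t*(t + 4)*e^{3*t}/2, t*(-t - 2)*e^{3*t}/2, (-t^2/2 - t + 1)*e^{3*t}]]

A has Jordan form J = [[3, 1, 0], [0, 3, 1], [0, 0, 3]] with A = PJP^{-1}, so e^{tA} = P e^{tJ} P^{-1}.

For a Jordan block J_k(λ), e^{tJ_k(λ)} = e^{λt} · (I + tN + t^2 N^2/2! + ... + t^{k-1} N^{k-1}/(k-1)!) where N is the nilpotent superdiagonal part.

Assembling the blocks and conjugating back gives the entries of e^{tA} as shown above.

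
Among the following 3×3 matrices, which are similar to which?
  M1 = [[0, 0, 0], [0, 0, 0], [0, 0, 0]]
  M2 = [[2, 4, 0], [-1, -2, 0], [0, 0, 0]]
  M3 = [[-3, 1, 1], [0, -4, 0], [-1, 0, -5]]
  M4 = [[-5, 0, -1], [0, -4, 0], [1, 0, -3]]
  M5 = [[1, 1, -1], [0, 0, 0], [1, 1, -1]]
Characteristic polynomials: χ_{M1} = x^3, χ_{M2} = x^3, χ_{M3} = (x + 4)^3, χ_{M4} = (x + 4)^3, χ_{M5} = x^3.

{M1}: invariant factors x, x, x.

{M2, M5}: invariant factors x, x^2.

{M3}: invariant factors (x + 4)^3.

{M4}: invariant factors x + 4, (x + 4)^2.

Matrices are similar if and only if their invariant-factor lists agree; the partition into similarity classes is {M1}, {M2, M5}, {M3}, {M4}.

4 classes: {M1}, {M2, M5}, {M3}, {M4}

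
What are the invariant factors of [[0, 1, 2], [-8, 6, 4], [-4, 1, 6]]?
The Jordan structure of A has elementary divisors (x - 4)^2, (x - 4). Arranging the block sizes at each eigenvalue in decreasing order and taking row products gives the invariant factors.

Invariant factors (smallest first, each dividing the next): x - 4, (x - 4)^2.

Check: the last factor (x - 4)^2 is the minimal polynomial, and the product (x - 4)^3 is the characteristic polynomial.

x - 4, (x - 4)^2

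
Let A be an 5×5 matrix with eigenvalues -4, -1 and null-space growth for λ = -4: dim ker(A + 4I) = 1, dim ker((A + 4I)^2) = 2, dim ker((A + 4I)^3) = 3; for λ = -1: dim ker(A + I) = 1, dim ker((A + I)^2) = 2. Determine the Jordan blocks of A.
Jordan blocks: (-4, 3), (-1, 2)

λ = -4: successive nullity increments [1, 1, 1] count blocks of size ≥ k; block sizes are [3].
λ = -1: successive nullity increments [1, 1] count blocks of size ≥ k; block sizes are [2].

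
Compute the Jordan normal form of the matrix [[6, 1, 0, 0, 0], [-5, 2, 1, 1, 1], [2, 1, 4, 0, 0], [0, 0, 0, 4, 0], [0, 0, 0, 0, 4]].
J = [[4, 1, 0, 0, 0], [0, 4, 1, 0, 0], [0, 0, 4, 0, 0], [0, 0, 0, 4, 0], [0, 0, 0, 0, 4]]

The characteristic polynomial is det(xI - A) = (x - 4)^5, so the eigenvalues are 4 (algebraic multiplicity 5).

For λ = 4: rank(A - 4I) = 2, rank((A - 4I)^2) = 1, rank((A - 4I)^3) = 0. The eigenspace has dimension 5 - 2 = 3, so there are 3 Jordan blocks; the rank sequence gives block sizes [3, 1, 1].

Assembling the blocks gives the Jordan form J above.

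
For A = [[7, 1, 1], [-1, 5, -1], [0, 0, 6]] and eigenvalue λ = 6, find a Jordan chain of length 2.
v_1 = [[-2, 5, -2]]^T, v_2 = [[1, -1, 0]]^T

We seek v_1 ∈ ker((A - 6I)^2) \ ker(A - 6I), then set v_{i+1} = (A - 6I) v_i.

One such chain is v_1 = [[-2, 5, -2]]^T, v_2 = [[1, -1, 0]]^T. Check: (A - 6I) v_2 = [[0, 0, 0]]^T = 0.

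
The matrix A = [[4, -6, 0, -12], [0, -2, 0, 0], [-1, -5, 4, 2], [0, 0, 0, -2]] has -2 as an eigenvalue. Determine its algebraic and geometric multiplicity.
The characteristic polynomial is (x - 4)^2(x + 2)^2, so the factor x + 2 appears with exponent 2: the algebraic multiplicity is 2.

rank(A + 2I) = 2, so the eigenspace has dimension 4 - 2 = 2: the geometric multiplicity is 2.

algebraic multiplicity 2, geometric multiplicity 2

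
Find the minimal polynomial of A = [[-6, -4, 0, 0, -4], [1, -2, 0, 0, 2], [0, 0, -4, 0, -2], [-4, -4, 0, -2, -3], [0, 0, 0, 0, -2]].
m_A(x) = (x + 2)^2(x + 4)^2

The characteristic polynomial factors as (x + 2)^2(x + 4)^3. The minimal polynomial is ∏(x - λ)^{k_λ} where k_λ is the size of the largest Jordan block at λ.

For λ = -4: rank(A + 4I) = 3, and the largest Jordan block has size 2 (the smallest k with rank((A + 4I)^k) = rank((A + 4I)^(k+1))).
For λ = -2: rank(A + 2I) = 4, and the largest Jordan block has size 2 (the smallest k with rank((A + 2I)^k) = rank((A + 2I)^(k+1))).

So m_A(x) = (x + 2)^2(x + 4)^2.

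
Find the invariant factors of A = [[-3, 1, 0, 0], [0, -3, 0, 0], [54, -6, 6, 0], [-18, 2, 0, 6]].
The Jordan structure of A has elementary divisors (x + 3)^2, (x - 6), (x - 6). Arranging the block sizes at each eigenvalue in decreasing order and taking row products gives the invariant factors.

Invariant factors (smallest first, each dividing the next): x - 6, (x - 6)(x + 3)^2.

Check: the last factor (x - 6)(x + 3)^2 is the minimal polynomial, and the product (x - 6)^2(x + 3)^2 is the characteristic polynomial.

x - 6, (x - 6)(x + 3)^2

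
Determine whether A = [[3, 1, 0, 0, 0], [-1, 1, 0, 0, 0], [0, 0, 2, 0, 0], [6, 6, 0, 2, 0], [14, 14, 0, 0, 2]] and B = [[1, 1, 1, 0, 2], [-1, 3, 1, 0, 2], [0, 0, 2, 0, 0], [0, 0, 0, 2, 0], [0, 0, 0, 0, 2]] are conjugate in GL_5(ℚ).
Yes.

Two matrices over a field are similar if and only if they have the same invariant factors.

Both A and B have characteristic polynomial (x - 2)^5 and minimal polynomial (x - 2)^2. Computing further, both have invariant factors x - 2, x - 2, x - 2, (x - 2)^2. Hence A and B are similar.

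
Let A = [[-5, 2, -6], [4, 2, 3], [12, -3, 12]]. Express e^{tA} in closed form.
A has Jordan form J = [[3, 1, 0], [0, 3, 0], [0, 0, 3]] with A = PJP^{-1}, so e^{tA} = P e^{tJ} P^{-1}.

For a Jordan block J_k(λ), e^{tJ_k(λ)} = e^{λt} · (I + tN + t^2 N^2/2! + ... + t^{k-1} N^{k-1}/(k-1)!) where N is the nilpotent superdiagonal part.

Assembling the blocks and conjugating back gives the entries of e^{tA} as shown above.

e^{tA} = [[(1 - 8*t)*e^{3*t}, 2*t*e^{3*t}, -6*t*e^{3*t}], [4*t*e^{3*t}, (1 - t)*e^{3*t}, 3*t*e^{3*t}], [12*t*e^{3*t}, -3*t*e^{3*t}, (9*t + 1)*e^{3*t}]]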